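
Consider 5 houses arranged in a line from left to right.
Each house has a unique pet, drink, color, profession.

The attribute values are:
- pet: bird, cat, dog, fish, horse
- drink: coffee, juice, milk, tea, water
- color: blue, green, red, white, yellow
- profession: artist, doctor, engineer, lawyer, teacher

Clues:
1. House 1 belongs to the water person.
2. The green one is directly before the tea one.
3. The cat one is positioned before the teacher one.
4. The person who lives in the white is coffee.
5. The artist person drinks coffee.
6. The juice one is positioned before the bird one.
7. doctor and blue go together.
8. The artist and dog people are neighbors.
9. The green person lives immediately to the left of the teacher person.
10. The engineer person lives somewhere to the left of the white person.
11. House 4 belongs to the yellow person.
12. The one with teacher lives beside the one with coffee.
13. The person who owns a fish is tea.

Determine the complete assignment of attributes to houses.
Solution:

House | Pet | Drink | Color | Profession
----------------------------------------
  1   | cat | water | green | engineer
  2   | fish | tea | red | teacher
  3   | horse | coffee | white | artist
  4   | dog | juice | yellow | lawyer
  5   | bird | milk | blue | doctor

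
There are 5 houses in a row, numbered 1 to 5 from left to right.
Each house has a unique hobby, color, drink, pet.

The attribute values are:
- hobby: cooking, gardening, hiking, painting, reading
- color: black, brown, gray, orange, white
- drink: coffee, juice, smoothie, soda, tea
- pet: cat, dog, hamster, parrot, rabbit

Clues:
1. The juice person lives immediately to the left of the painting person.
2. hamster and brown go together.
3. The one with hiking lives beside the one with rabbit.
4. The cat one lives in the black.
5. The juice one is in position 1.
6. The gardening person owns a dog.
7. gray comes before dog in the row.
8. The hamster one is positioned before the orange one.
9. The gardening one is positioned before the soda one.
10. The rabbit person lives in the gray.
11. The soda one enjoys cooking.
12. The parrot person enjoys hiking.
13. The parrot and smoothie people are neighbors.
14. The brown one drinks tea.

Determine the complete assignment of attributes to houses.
Solution:

House | Hobby | Color | Drink | Pet
-----------------------------------
  1   | hiking | white | juice | parrot
  2   | painting | gray | smoothie | rabbit
  3   | reading | brown | tea | hamster
  4   | gardening | orange | coffee | dog
  5   | cooking | black | soda | cat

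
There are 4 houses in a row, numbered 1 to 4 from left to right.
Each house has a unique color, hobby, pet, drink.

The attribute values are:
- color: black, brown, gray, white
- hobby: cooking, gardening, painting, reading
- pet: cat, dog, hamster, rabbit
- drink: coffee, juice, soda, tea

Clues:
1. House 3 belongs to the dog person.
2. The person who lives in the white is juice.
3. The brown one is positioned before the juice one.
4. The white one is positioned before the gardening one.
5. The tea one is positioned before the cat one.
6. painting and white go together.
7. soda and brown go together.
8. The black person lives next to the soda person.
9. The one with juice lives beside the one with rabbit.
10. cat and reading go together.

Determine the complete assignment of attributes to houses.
Solution:

House | Color | Hobby | Pet | Drink
-----------------------------------
  1   | black | cooking | hamster | tea
  2   | brown | reading | cat | soda
  3   | white | painting | dog | juice
  4   | gray | gardening | rabbit | coffee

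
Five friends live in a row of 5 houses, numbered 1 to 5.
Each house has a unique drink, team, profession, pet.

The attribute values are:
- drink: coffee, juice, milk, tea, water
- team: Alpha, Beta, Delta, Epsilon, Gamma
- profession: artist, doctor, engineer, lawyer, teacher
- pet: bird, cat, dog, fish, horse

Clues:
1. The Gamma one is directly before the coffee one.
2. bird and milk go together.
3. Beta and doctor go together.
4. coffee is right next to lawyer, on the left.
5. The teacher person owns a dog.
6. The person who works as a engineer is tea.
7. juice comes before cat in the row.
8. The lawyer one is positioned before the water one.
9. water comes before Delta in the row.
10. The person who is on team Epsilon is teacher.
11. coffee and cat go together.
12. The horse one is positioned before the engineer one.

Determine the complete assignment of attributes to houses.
Solution:

House | Drink | Team | Profession | Pet
---------------------------------------
  1   | juice | Gamma | artist | horse
  2   | coffee | Beta | doctor | cat
  3   | milk | Alpha | lawyer | bird
  4   | water | Epsilon | teacher | dog
  5   | tea | Delta | engineer | fish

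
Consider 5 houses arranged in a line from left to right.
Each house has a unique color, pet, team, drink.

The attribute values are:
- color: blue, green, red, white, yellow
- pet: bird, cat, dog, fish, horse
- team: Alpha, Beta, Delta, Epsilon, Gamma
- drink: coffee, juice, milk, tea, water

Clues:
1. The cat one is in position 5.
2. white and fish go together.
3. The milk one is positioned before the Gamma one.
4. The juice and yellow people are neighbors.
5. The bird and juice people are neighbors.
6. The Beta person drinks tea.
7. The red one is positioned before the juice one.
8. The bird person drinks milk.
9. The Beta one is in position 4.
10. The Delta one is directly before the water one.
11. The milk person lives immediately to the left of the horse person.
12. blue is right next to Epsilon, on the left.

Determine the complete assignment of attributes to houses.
Solution:

House | Color | Pet | Team | Drink
----------------------------------
  1   | red | bird | Alpha | milk
  2   | blue | horse | Delta | juice
  3   | yellow | dog | Epsilon | water
  4   | white | fish | Beta | tea
  5   | green | cat | Gamma | coffee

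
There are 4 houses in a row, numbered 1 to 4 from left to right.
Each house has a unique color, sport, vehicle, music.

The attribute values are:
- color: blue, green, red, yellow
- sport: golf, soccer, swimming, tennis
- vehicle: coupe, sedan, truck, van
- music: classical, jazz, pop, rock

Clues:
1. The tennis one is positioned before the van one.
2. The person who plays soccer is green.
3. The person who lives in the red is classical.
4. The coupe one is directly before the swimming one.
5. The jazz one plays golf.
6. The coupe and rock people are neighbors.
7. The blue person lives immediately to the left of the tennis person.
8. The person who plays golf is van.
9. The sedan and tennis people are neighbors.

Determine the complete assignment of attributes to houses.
Solution:

House | Color | Sport | Vehicle | Music
---------------------------------------
  1   | green | soccer | coupe | pop
  2   | blue | swimming | sedan | rock
  3   | red | tennis | truck | classical
  4   | yellow | golf | van | jazz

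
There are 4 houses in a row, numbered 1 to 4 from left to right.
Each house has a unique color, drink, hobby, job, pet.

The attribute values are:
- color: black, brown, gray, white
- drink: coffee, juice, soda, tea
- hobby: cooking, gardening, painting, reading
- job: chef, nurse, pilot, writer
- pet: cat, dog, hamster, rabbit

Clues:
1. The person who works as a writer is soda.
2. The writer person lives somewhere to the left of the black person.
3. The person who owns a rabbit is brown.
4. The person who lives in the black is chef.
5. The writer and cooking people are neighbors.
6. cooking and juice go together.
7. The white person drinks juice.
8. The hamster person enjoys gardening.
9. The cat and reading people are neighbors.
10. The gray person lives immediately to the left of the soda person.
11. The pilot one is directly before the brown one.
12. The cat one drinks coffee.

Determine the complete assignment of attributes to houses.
Solution:

House | Color | Drink | Hobby | Job | Pet
-----------------------------------------
  1   | gray | coffee | painting | pilot | cat
  2   | brown | soda | reading | writer | rabbit
  3   | white | juice | cooking | nurse | dog
  4   | black | tea | gardening | chef | hamster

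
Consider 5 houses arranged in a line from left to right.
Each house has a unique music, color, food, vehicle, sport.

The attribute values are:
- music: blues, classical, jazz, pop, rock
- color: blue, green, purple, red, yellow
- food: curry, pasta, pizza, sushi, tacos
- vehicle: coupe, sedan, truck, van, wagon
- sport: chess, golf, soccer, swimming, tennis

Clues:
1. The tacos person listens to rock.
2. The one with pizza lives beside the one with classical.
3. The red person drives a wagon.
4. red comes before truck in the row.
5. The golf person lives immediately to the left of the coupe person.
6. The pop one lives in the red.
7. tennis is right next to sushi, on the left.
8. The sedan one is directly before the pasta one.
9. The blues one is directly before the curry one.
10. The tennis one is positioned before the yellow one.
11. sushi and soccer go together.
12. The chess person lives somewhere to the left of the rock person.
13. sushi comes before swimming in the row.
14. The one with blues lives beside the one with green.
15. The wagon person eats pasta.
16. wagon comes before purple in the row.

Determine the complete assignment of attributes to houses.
Solution:

House | Music | Color | Food | Vehicle | Sport
----------------------------------------------
  1   | blues | blue | pizza | van | golf
  2   | classical | green | curry | coupe | tennis
  3   | jazz | yellow | sushi | sedan | soccer
  4   | pop | red | pasta | wagon | chess
  5   | rock | purple | tacos | truck | swimming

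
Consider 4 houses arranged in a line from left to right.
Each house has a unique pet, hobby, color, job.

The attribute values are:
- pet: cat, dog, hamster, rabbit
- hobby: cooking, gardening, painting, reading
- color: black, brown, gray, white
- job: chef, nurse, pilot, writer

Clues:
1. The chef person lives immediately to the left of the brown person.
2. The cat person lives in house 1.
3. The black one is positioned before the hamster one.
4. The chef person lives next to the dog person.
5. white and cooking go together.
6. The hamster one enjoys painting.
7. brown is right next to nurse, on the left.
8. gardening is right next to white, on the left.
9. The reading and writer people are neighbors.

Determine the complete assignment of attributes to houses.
Solution:

House | Pet | Hobby | Color | Job
---------------------------------
  1   | cat | reading | black | chef
  2   | dog | gardening | brown | writer
  3   | rabbit | cooking | white | nurse
  4   | hamster | painting | gray | pilot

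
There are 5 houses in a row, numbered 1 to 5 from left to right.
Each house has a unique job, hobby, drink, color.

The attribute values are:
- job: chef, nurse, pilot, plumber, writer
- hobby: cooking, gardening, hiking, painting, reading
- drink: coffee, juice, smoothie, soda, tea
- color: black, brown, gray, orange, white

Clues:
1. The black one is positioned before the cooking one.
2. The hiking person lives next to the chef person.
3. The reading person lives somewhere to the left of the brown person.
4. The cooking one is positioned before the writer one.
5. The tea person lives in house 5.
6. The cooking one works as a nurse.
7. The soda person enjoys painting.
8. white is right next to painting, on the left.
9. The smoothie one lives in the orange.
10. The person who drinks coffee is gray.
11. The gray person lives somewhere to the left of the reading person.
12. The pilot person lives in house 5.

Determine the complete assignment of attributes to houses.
Solution:

House | Job | Hobby | Drink | Color
-----------------------------------
  1   | plumber | hiking | juice | white
  2   | chef | painting | soda | black
  3   | nurse | cooking | coffee | gray
  4   | writer | reading | smoothie | orange
  5   | pilot | gardening | tea | brown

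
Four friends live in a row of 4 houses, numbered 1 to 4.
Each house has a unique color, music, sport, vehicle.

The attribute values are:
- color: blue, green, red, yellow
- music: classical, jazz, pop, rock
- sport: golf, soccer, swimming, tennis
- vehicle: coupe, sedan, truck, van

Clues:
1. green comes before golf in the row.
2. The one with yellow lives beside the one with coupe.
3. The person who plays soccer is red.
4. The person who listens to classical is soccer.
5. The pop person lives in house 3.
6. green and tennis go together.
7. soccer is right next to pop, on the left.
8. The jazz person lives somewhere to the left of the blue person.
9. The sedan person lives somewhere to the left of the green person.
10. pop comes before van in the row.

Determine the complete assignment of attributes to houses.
Solution:

House | Color | Music | Sport | Vehicle
---------------------------------------
  1   | yellow | jazz | swimming | sedan
  2   | red | classical | soccer | coupe
  3   | green | pop | tennis | truck
  4   | blue | rock | golf | van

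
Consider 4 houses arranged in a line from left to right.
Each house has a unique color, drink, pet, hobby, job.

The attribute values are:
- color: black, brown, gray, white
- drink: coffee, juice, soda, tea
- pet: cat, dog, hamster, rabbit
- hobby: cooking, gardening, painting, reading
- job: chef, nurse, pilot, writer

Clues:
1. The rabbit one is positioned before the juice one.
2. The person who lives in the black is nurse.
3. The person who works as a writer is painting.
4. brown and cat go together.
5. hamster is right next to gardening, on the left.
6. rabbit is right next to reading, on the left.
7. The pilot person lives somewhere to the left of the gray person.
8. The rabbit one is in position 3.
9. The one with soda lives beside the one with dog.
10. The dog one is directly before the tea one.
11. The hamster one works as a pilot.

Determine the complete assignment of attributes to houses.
Solution:

House | Color | Drink | Pet | Hobby | Job
-----------------------------------------
  1   | white | soda | hamster | cooking | pilot
  2   | black | coffee | dog | gardening | nurse
  3   | gray | tea | rabbit | painting | writer
  4   | brown | juice | cat | reading | chef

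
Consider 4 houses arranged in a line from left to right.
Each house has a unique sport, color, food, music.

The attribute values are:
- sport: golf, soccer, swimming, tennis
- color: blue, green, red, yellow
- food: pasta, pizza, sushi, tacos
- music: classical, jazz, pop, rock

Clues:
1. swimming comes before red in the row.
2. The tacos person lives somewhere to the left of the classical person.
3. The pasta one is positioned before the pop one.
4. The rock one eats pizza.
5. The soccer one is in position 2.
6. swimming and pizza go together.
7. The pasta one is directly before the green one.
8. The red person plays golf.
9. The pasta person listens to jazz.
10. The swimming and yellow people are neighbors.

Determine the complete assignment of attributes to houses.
Solution:

House | Sport | Color | Food | Music
------------------------------------
  1   | swimming | blue | pizza | rock
  2   | soccer | yellow | pasta | jazz
  3   | tennis | green | tacos | pop
  4   | golf | red | sushi | classical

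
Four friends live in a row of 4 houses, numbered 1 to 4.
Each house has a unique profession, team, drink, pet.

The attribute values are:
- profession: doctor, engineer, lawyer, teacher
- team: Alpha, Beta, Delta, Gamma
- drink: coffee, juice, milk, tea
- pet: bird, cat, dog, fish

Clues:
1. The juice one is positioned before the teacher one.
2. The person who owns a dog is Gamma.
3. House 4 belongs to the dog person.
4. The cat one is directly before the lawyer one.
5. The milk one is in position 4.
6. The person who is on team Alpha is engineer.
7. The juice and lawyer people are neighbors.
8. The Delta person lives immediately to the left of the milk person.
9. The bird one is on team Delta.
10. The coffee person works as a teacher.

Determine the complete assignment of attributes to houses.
Solution:

House | Profession | Team | Drink | Pet
---------------------------------------
  1   | engineer | Alpha | juice | cat
  2   | lawyer | Beta | tea | fish
  3   | teacher | Delta | coffee | bird
  4   | doctor | Gamma | milk | dog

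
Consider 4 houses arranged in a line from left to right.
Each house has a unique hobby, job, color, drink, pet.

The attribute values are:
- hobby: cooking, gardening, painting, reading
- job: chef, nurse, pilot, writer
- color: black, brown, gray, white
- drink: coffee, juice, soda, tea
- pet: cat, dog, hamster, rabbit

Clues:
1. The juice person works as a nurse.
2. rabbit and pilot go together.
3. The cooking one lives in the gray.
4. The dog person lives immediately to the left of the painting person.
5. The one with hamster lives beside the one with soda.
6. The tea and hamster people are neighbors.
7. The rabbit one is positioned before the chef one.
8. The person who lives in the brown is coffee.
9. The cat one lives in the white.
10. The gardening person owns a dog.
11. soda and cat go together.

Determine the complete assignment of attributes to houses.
Solution:

House | Hobby | Job | Color | Drink | Pet
-----------------------------------------
  1   | gardening | writer | brown | coffee | dog
  2   | painting | pilot | black | tea | rabbit
  3   | cooking | nurse | gray | juice | hamster
  4   | reading | chef | white | soda | cat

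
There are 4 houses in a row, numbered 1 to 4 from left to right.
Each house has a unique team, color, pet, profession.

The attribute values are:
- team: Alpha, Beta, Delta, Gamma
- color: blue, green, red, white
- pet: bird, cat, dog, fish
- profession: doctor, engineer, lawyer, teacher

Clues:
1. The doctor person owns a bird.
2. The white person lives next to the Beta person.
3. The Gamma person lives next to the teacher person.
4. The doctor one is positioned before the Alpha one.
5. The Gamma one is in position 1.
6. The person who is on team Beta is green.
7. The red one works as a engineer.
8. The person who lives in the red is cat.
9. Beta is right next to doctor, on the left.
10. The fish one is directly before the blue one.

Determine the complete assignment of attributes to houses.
Solution:

House | Team | Color | Pet | Profession
---------------------------------------
  1   | Gamma | white | dog | lawyer
  2   | Beta | green | fish | teacher
  3   | Delta | blue | bird | doctor
  4   | Alpha | red | cat | engineer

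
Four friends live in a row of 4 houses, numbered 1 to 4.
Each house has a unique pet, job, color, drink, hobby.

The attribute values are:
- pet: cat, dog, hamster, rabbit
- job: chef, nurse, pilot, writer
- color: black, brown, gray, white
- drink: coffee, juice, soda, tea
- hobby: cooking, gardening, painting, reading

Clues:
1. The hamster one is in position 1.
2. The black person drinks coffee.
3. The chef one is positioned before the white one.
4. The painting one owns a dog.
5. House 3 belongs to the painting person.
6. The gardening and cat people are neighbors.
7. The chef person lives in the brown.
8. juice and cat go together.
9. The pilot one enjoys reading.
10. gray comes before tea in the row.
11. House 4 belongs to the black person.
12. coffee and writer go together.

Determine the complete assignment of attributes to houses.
Solution:

House | Pet | Job | Color | Drink | Hobby
-----------------------------------------
  1   | hamster | chef | brown | soda | gardening
  2   | cat | pilot | gray | juice | reading
  3   | dog | nurse | white | tea | painting
  4   | rabbit | writer | black | coffee | cooking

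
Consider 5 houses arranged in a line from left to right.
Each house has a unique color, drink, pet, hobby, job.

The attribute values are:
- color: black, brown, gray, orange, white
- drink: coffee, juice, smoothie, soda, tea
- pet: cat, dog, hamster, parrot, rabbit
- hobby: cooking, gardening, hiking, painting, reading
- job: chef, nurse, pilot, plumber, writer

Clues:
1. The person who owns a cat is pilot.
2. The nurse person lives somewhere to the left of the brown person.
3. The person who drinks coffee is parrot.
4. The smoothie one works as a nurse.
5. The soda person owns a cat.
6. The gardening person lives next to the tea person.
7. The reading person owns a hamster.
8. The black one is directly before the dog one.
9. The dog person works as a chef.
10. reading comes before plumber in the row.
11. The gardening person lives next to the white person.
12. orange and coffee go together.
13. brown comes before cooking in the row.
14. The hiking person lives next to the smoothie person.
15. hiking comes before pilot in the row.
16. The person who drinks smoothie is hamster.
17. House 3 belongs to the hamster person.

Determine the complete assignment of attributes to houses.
Solution:

House | Color | Drink | Pet | Hobby | Job
-----------------------------------------
  1   | black | juice | rabbit | gardening | writer
  2   | white | tea | dog | hiking | chef
  3   | gray | smoothie | hamster | reading | nurse
  4   | brown | soda | cat | painting | pilot
  5   | orange | coffee | parrot | cooking | plumber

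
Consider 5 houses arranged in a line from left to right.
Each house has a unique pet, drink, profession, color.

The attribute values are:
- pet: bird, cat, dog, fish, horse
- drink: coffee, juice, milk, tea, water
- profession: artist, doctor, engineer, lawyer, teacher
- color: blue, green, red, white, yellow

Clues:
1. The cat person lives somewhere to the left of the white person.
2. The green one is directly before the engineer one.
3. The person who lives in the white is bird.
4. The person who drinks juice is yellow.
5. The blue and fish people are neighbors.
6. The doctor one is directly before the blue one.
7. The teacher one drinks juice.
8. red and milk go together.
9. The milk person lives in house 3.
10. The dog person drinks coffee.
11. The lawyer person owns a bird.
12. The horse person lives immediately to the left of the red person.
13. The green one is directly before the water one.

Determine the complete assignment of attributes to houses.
Solution:

House | Pet | Drink | Profession | Color
----------------------------------------
  1   | dog | coffee | doctor | green
  2   | horse | water | engineer | blue
  3   | fish | milk | artist | red
  4   | cat | juice | teacher | yellow
  5   | bird | tea | lawyer | white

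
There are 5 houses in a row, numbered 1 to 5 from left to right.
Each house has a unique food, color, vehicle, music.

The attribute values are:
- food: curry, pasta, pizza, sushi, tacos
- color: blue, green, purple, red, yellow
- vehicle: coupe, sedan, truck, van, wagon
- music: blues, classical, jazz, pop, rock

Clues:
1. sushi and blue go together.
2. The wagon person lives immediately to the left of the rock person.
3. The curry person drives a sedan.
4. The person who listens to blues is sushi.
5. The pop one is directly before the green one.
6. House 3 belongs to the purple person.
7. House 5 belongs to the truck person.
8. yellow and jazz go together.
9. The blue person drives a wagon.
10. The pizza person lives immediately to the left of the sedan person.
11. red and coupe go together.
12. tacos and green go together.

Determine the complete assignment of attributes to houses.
Solution:

House | Food | Color | Vehicle | Music
--------------------------------------
  1   | sushi | blue | wagon | blues
  2   | pizza | red | coupe | rock
  3   | curry | purple | sedan | pop
  4   | tacos | green | van | classical
  5   | pasta | yellow | truck | jazz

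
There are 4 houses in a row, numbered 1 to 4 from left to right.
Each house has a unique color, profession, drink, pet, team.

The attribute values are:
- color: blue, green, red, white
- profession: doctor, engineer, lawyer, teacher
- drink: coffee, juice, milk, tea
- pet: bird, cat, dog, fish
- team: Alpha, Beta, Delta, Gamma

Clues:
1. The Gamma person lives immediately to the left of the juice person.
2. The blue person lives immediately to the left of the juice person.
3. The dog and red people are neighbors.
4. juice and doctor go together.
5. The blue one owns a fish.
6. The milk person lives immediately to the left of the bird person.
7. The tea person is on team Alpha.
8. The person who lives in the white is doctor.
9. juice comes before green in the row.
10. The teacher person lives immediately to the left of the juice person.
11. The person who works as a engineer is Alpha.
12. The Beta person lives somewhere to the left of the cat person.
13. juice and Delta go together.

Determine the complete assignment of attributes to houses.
Solution:

House | Color | Profession | Drink | Pet | Team
-----------------------------------------------
  1   | blue | teacher | milk | fish | Gamma
  2   | white | doctor | juice | bird | Delta
  3   | green | lawyer | coffee | dog | Beta
  4   | red | engineer | tea | cat | Alpha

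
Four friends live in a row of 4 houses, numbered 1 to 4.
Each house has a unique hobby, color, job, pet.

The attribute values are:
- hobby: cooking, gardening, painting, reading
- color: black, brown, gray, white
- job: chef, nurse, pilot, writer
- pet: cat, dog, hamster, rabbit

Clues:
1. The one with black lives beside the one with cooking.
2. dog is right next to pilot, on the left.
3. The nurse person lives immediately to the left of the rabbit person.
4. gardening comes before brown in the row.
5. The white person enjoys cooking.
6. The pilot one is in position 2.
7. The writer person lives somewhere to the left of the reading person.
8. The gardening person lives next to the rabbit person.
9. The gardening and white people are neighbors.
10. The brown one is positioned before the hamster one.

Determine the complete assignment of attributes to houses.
Solution:

House | Hobby | Color | Job | Pet
---------------------------------
  1   | gardening | black | nurse | dog
  2   | cooking | white | pilot | rabbit
  3   | painting | brown | writer | cat
  4   | reading | gray | chef | hamster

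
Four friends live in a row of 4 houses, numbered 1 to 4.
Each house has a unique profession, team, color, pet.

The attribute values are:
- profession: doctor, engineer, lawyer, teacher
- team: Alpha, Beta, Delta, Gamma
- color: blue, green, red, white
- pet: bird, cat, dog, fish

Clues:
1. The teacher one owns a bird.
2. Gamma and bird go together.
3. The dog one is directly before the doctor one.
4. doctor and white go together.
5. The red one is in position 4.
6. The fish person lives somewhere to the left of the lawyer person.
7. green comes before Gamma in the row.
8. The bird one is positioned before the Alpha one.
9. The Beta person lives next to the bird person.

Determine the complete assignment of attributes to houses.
Solution:

House | Profession | Team | Color | Pet
---------------------------------------
  1   | engineer | Delta | green | dog
  2   | doctor | Beta | white | fish
  3   | teacher | Gamma | blue | bird
  4   | lawyer | Alpha | red | cat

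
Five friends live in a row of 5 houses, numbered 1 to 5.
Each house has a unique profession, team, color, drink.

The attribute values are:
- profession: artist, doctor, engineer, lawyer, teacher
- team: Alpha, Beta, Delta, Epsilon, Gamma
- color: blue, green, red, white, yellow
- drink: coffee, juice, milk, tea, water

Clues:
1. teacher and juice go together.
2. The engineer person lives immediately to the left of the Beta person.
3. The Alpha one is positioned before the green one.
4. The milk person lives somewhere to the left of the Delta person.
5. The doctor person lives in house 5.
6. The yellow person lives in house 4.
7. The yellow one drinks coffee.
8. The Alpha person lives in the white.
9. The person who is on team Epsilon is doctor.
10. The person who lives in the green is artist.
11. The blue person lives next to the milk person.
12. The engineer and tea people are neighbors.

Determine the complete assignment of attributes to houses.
Solution:

House | Profession | Team | Color | Drink
-----------------------------------------
  1   | teacher | Gamma | blue | juice
  2   | engineer | Alpha | white | milk
  3   | artist | Beta | green | tea
  4   | lawyer | Delta | yellow | coffee
  5   | doctor | Epsilon | red | water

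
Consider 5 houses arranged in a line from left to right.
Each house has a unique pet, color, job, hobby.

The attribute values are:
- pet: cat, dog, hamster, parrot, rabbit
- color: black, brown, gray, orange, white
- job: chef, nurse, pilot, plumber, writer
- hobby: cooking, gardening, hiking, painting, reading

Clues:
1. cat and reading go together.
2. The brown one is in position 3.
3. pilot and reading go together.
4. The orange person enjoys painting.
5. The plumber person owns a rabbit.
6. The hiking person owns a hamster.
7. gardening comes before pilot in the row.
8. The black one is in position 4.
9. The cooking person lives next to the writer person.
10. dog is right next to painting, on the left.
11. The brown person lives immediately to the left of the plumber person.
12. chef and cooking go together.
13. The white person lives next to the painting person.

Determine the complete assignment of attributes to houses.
Solution:

House | Pet | Color | Job | Hobby
---------------------------------
  1   | dog | white | chef | cooking
  2   | parrot | orange | writer | painting
  3   | hamster | brown | nurse | hiking
  4   | rabbit | black | plumber | gardening
  5   | cat | gray | pilot | reading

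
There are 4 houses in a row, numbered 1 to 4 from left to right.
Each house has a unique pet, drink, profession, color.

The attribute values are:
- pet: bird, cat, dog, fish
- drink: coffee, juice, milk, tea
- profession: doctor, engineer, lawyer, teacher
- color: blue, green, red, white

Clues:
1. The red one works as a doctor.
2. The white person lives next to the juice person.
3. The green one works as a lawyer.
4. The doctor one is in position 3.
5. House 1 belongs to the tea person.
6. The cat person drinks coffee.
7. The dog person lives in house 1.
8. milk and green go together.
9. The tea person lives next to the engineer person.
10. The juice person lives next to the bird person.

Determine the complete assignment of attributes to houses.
Solution:

House | Pet | Drink | Profession | Color
----------------------------------------
  1   | dog | tea | teacher | blue
  2   | cat | coffee | engineer | white
  3   | fish | juice | doctor | red
  4   | bird | milk | lawyer | green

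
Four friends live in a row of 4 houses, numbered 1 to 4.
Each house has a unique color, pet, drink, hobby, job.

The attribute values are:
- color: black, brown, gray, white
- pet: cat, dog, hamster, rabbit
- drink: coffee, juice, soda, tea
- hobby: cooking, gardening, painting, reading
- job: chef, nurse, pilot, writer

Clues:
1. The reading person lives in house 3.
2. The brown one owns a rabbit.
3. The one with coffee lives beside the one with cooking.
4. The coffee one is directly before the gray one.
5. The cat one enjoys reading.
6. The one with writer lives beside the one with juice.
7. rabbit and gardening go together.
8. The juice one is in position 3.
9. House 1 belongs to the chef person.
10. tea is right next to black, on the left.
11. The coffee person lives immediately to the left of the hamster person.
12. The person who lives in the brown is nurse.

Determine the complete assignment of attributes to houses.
Solution:

House | Color | Pet | Drink | Hobby | Job
-----------------------------------------
  1   | white | dog | coffee | painting | chef
  2   | gray | hamster | tea | cooking | writer
  3   | black | cat | juice | reading | pilot
  4   | brown | rabbit | soda | gardening | nurse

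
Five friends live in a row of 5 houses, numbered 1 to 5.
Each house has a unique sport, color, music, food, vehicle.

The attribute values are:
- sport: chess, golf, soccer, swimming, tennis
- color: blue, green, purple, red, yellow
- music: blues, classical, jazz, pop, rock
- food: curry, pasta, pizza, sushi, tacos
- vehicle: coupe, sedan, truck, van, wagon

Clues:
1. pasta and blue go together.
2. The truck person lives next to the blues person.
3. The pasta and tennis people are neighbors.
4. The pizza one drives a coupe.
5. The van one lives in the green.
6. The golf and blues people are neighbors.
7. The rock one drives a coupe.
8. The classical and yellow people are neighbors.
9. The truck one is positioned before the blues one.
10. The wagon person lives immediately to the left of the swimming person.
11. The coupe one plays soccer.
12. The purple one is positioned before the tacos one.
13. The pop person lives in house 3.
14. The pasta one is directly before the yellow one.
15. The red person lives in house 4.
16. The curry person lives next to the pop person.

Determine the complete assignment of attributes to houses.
Solution:

House | Sport | Color | Music | Food | Vehicle
----------------------------------------------
  1   | golf | blue | classical | pasta | truck
  2   | tennis | yellow | blues | curry | wagon
  3   | swimming | purple | pop | sushi | sedan
  4   | soccer | red | rock | pizza | coupe
  5   | chess | green | jazz | tacos | van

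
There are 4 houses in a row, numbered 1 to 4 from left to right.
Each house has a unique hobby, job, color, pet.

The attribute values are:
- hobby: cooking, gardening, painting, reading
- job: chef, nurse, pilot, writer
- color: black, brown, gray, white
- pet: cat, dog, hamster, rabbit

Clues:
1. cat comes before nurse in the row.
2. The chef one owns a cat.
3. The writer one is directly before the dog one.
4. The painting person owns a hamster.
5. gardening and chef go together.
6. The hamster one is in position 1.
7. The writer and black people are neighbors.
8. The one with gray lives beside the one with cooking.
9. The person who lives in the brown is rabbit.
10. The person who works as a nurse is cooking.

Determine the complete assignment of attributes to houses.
Solution:

House | Hobby | Job | Color | Pet
---------------------------------
  1   | painting | writer | white | hamster
  2   | reading | pilot | black | dog
  3   | gardening | chef | gray | cat
  4   | cooking | nurse | brown | rabbit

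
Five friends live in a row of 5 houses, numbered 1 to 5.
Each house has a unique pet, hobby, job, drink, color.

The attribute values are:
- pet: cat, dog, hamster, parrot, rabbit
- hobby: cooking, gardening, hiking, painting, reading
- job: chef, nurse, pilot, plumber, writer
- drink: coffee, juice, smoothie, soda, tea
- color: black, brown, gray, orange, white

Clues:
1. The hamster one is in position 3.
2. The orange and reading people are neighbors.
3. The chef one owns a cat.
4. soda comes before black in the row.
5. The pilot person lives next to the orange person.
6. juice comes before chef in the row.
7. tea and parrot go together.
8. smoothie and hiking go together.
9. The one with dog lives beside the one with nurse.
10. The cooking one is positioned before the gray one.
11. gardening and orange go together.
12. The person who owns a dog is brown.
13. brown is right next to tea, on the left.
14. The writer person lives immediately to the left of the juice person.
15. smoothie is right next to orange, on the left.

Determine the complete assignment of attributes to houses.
Solution:

House | Pet | Hobby | Job | Drink | Color
-----------------------------------------
  1   | dog | hiking | pilot | smoothie | brown
  2   | parrot | gardening | nurse | tea | orange
  3   | hamster | reading | writer | soda | white
  4   | rabbit | cooking | plumber | juice | black
  5   | cat | painting | chef | coffee | gray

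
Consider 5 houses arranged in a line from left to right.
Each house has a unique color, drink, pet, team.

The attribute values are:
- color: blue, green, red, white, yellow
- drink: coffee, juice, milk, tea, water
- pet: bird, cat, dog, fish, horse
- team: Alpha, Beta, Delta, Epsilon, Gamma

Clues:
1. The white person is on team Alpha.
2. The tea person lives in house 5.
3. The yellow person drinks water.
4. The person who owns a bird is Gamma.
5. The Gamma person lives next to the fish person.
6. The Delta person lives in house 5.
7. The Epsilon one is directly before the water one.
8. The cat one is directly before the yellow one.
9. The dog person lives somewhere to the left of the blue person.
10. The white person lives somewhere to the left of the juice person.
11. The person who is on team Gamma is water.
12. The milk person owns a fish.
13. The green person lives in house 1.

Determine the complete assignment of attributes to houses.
Solution:

House | Color | Drink | Pet | Team
----------------------------------
  1   | green | coffee | cat | Epsilon
  2   | yellow | water | bird | Gamma
  3   | white | milk | fish | Alpha
  4   | red | juice | dog | Beta
  5   | blue | tea | horse | Delta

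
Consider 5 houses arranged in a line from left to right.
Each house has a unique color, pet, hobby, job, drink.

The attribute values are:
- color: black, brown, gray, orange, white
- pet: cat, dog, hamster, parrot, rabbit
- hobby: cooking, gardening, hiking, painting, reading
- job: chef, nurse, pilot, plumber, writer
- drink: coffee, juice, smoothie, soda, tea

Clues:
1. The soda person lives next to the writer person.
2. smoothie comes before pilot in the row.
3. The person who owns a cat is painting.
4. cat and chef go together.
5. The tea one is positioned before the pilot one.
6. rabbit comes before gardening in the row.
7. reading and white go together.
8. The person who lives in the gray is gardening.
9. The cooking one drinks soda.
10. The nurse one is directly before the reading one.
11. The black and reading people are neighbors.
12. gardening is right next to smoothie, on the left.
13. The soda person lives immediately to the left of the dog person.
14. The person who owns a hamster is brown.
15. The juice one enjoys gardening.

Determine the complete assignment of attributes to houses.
Solution:

House | Color | Pet | Hobby | Job | Drink
-----------------------------------------
  1   | black | rabbit | cooking | nurse | soda
  2   | white | dog | reading | writer | tea
  3   | gray | parrot | gardening | plumber | juice
  4   | orange | cat | painting | chef | smoothie
  5   | brown | hamster | hiking | pilot | coffee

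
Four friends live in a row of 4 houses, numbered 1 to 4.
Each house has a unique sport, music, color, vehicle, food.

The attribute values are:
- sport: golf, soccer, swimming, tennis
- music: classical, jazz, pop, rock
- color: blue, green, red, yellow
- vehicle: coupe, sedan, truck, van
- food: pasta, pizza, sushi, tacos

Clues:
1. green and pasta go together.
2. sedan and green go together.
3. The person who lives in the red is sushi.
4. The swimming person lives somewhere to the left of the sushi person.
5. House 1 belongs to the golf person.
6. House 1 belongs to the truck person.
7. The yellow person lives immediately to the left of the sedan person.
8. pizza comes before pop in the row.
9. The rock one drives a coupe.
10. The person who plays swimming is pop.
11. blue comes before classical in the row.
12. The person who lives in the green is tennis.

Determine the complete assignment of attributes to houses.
Solution:

House | Sport | Music | Color | Vehicle | Food
----------------------------------------------
  1   | golf | jazz | blue | truck | pizza
  2   | swimming | pop | yellow | van | tacos
  3   | tennis | classical | green | sedan | pasta
  4   | soccer | rock | red | coupe | sushi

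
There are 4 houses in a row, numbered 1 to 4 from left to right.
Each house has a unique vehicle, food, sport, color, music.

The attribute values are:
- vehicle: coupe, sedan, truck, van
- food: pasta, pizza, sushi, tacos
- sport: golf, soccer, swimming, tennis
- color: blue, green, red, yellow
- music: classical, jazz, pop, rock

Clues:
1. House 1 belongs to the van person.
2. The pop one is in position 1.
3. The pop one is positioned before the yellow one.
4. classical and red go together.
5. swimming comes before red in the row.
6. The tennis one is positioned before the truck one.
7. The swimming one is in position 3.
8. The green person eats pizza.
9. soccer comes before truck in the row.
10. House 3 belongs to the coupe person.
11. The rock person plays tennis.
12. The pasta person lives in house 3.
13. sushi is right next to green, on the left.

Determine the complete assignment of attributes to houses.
Solution:

House | Vehicle | Food | Sport | Color | Music
----------------------------------------------
  1   | van | sushi | soccer | blue | pop
  2   | sedan | pizza | tennis | green | rock
  3   | coupe | pasta | swimming | yellow | jazz
  4   | truck | tacos | golf | red | classical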